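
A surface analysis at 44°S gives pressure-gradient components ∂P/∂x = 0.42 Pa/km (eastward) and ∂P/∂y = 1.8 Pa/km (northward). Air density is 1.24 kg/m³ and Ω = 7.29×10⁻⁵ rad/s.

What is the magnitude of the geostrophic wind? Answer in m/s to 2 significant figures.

15 m/s

Coriolis parameter at 44°S:
f = 2Ω sin φ = 2 × 7.29×10⁻⁵ × sin 44° = 1.01×10⁻⁴ s⁻¹
In the Southern Hemisphere f is negative: f = −1.01×10⁻⁴ s⁻¹.
Component geostrophic relations (x east, y north):
u_g = −(1/(fρ)) ∂P/∂y,  v_g = (1/(fρ)) ∂P/∂x
u_g = −(1.8×10⁻³)/(−1.01×10⁻⁴ × 1.24) = 14.3 m/s;  v_g = (0.42×10⁻³)/(−1.01×10⁻⁴ × 1.24) = −3.34 m/s
|V_g| = √(u_g² + v_g²) = 14.7 m/s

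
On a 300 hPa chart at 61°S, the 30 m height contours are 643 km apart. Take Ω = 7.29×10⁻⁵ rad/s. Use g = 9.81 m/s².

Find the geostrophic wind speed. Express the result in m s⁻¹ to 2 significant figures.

3.6 m s⁻¹

Coriolis parameter at 61°S:
f = 2Ω sin φ = 2 × 7.29×10⁻⁵ × sin 61° = 1.28×10⁻⁴ s⁻¹
Height gradient: |∂Z/∂n| = 30 m / 643000 m = 4.67×10⁻⁵
On a pressure surface, geostrophic balance gives V_g = (g/f)|∂Z/∂n|:
V_g = 9.81 × 4.67×10⁻⁵ / 1.28×10⁻⁴ = 3.59 m/s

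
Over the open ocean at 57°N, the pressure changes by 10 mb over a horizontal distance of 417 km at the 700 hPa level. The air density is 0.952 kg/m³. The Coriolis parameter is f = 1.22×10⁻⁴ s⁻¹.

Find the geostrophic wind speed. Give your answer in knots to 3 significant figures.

40.1 knots

Pressure gradient: |∂P/∂n| = 1000 Pa / 417000 m = 2.40×10⁻³ Pa/m
Geostrophic balance (pressure-gradient force = Coriolis force):
V_g = (1/(fρ)) |∂P/∂n| = 2.40×10⁻³ / (1.22×10⁻⁴ × 0.952) = 20.6 m/s
Converting: 20.6 m/s × 1.944 = 40.1 knots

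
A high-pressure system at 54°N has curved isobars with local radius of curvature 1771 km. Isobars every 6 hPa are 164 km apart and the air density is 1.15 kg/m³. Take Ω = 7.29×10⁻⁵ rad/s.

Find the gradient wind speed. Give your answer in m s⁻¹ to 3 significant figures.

31.8 m s⁻¹

Coriolis parameter at 54°N:
f = 2Ω sin φ = 2 × 7.29×10⁻⁵ × sin 54° = 1.18×10⁻⁴ s⁻¹
Pressure gradient: |∂P/∂n| = 600 Pa / 164000 m = 3.66×10⁻³ Pa/m
Geostrophic speed: V_g = |∂P/∂n|/(fρ) = 3.66×10⁻³/(1.18×10⁻⁴ × 1.15) = 27.0 m/s
Around a high, pressure-gradient force acts outward with centrifugal, so Coriolis balances both:
fV = (1/ρ)|∂P/∂n| + V²/R  →  V² − fR·V + fR·V_g = 0
With fR = 1.18×10⁻⁴ × 1771×10³ m = 209 m/s:
V = [fR − √((fR)² − 4 fR V_g)]/2 = [209 − √(209² − 4×209×27)]/2 = 31.8 m/s
Supergeostrophic (V > V_g = 27 m/s), as expected around a high.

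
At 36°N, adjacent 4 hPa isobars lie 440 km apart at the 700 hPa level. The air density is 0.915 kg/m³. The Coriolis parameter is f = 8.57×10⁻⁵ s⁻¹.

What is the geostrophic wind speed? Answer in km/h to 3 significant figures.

41.7 km/h

Pressure gradient: |∂P/∂n| = 400 Pa / 440000 m = 9.09×10⁻⁴ Pa/m
Geostrophic balance (pressure-gradient force = Coriolis force):
V_g = (1/(fρ)) |∂P/∂n| = 9.09×10⁻⁴ / (8.57×10⁻⁵ × 0.915) = 11.6 m/s
Converting: 11.6 m/s × 3.6 = 41.7 km/h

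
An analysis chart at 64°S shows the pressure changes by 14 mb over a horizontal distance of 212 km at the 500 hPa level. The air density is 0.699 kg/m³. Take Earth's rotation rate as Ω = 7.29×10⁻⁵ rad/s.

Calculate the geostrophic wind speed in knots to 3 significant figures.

140 knots

Coriolis parameter at 64°S:
f = 2Ω sin φ = 2 × 7.29×10⁻⁵ × sin 64° = 1.31×10⁻⁴ s⁻¹
Pressure gradient: |∂P/∂n| = 1400 Pa / 212000 m = 6.60×10⁻³ Pa/m
Geostrophic balance (pressure-gradient force = Coriolis force):
V_g = (1/(fρ)) |∂P/∂n| = 6.60×10⁻³ / (1.31×10⁻⁴ × 0.699) = 72.1 m/s
Converting: 72.1 m/s × 1.944 = 140 knots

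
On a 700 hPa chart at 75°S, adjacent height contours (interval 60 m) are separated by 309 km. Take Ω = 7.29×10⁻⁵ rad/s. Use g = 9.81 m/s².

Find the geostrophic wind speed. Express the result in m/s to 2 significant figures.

14 m/s

Coriolis parameter at 75°S:
f = 2Ω sin φ = 2 × 7.29×10⁻⁵ × sin 75° = 1.41×10⁻⁴ s⁻¹
Height gradient: |∂Z/∂n| = 60 m / 309000 m = 1.94×10⁻⁴
On a pressure surface, geostrophic balance gives V_g = (g/f)|∂Z/∂n|:
V_g = 9.81 × 1.94×10⁻⁴ / 1.41×10⁻⁴ = 13.5 m/s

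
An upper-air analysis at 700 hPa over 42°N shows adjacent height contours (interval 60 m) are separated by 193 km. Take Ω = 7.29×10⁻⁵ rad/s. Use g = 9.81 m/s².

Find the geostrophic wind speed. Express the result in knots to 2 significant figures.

Coriolis parameter at 42°N:
f = 2Ω sin φ = 2 × 7.29×10⁻⁵ × sin 42° = 9.76×10⁻⁵ s⁻¹
Height gradient: |∂Z/∂n| = 60 m / 193000 m = 3.11×10⁻⁴
On a pressure surface, geostrophic balance gives V_g = (g/f)|∂Z/∂n|:
V_g = 9.81 × 3.11×10⁻⁴ / 9.76×10⁻⁵ = 31.3 m/s
Converting: 31.3 m/s × 1.944 = 61 knots

61 knots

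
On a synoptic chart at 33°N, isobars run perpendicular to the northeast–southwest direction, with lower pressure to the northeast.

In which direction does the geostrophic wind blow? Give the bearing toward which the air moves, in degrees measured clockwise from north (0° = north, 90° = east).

The pressure-gradient force points toward the northeast (bearing 045°).
Geostrophic balance: in the Northern Hemisphere the Coriolis force deflects motion to the right, so the geostrophic wind blows 90° to the right of the pressure-gradient force (low pressure on the left).
Rotating 045° by 90° clockwise gives 135° — the wind blows toward the southeast.

135°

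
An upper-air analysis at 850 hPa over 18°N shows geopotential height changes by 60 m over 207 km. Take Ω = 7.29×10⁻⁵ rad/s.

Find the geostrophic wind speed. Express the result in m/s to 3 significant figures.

63.1 m/s

Coriolis parameter at 18°N:
f = 2Ω sin φ = 2 × 7.29×10⁻⁵ × sin 18° = 4.51×10⁻⁵ s⁻¹
Height gradient: |∂Z/∂n| = 60 m / 207000 m = 2.90×10⁻⁴
On a pressure surface, geostrophic balance gives V_g = (g/f)|∂Z/∂n|:
V_g = 9.81 × 2.90×10⁻⁴ / 4.51×10⁻⁵ = 63.1 m/s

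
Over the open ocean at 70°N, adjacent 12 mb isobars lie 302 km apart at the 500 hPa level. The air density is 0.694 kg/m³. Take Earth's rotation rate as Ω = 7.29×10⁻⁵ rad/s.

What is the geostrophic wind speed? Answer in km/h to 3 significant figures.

150 km/h

Coriolis parameter at 70°N:
f = 2Ω sin φ = 2 × 7.29×10⁻⁵ × sin 70° = 1.37×10⁻⁴ s⁻¹
Pressure gradient: |∂P/∂n| = 1200 Pa / 302000 m = 3.97×10⁻³ Pa/m
Geostrophic balance (pressure-gradient force = Coriolis force):
V_g = (1/(fρ)) |∂P/∂n| = 3.97×10⁻³ / (1.37×10⁻⁴ × 0.694) = 41.8 m/s
Converting: 41.8 m/s × 3.6 = 150 km/h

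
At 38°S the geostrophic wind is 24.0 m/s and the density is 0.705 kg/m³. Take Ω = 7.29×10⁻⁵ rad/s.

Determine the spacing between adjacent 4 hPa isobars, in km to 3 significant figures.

Coriolis parameter at 38°S:
f = 2Ω sin φ = 2 × 7.29×10⁻⁵ × sin 38° = 8.98×10⁻⁵ s⁻¹
Geostrophic balance rearranged: |∂P/∂n| = f ρ V_g
|∂P/∂n| = 8.98×10⁻⁵ × 0.705 × 24.0 = 1.52×10⁻³ Pa/m
Isobar spacing: Δn = ΔP/|∂P/∂n| = 400 Pa / 1.52×10⁻³ Pa/m = 263366 m ≈ 263 km

263 km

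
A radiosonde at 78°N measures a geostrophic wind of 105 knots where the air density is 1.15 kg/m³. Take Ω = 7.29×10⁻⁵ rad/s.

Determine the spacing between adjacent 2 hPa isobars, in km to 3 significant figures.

Coriolis parameter at 78°N:
f = 2Ω sin φ = 2 × 7.29×10⁻⁵ × sin 78° = 1.43×10⁻⁴ s⁻¹
Wind speed in SI: 105 knots = 54.0 m/s
Geostrophic balance rearranged: |∂P/∂n| = f ρ V_g
|∂P/∂n| = 1.43×10⁻⁴ × 1.15 × 54.0 = 8.86×10⁻³ Pa/m
Isobar spacing: Δn = ΔP/|∂P/∂n| = 200 Pa / 8.86×10⁻³ Pa/m = 22576 m ≈ 22.6 km

22.6 km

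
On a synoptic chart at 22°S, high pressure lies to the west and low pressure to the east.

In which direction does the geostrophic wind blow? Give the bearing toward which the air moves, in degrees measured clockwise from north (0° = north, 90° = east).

000°

The pressure-gradient force points toward the east (bearing 090°).
Geostrophic balance: in the Southern Hemisphere the Coriolis force deflects motion to the left, so the geostrophic wind blows 90° to the left of the pressure-gradient force (low pressure on the right).
Rotating 090° by 90° counterclockwise gives 000° — the wind blows toward the north.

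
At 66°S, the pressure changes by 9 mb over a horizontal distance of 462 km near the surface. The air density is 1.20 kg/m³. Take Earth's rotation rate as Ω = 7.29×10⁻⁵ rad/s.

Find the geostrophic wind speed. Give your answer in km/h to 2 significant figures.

44 km/h

Coriolis parameter at 66°S:
f = 2Ω sin φ = 2 × 7.29×10⁻⁵ × sin 66° = 1.33×10⁻⁴ s⁻¹
Pressure gradient: |∂P/∂n| = 900 Pa / 462000 m = 1.95×10⁻³ Pa/m
Geostrophic balance (pressure-gradient force = Coriolis force):
V_g = (1/(fρ)) |∂P/∂n| = 1.95×10⁻³ / (1.33×10⁻⁴ × 1.20) = 12.2 m/s
Converting: 12.2 m/s × 3.6 = 44 km/h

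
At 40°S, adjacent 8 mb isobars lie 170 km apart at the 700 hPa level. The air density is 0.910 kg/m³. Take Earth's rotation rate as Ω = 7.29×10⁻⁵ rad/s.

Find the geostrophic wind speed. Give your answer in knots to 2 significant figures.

Coriolis parameter at 40°S:
f = 2Ω sin φ = 2 × 7.29×10⁻⁵ × sin 40° = 9.37×10⁻⁵ s⁻¹
Pressure gradient: |∂P/∂n| = 800 Pa / 170000 m = 4.71×10⁻³ Pa/m
Geostrophic balance (pressure-gradient force = Coriolis force):
V_g = (1/(fρ)) |∂P/∂n| = 4.71×10⁻³ / (9.37×10⁻⁵ × 0.910) = 55.2 m/s
Converting: 55.2 m/s × 1.944 = 110 knots

110 knots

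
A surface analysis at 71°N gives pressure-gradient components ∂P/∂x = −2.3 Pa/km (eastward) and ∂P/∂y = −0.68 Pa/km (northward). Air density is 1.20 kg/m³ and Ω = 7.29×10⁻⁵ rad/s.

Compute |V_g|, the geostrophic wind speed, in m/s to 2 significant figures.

Coriolis parameter at 71°N:
f = 2Ω sin φ = 2 × 7.29×10⁻⁵ × sin 71° = 1.38×10⁻⁴ s⁻¹
Component geostrophic relations (x east, y north):
u_g = −(1/(fρ)) ∂P/∂y,  v_g = (1/(fρ)) ∂P/∂x
u_g = −(−0.68×10⁻³)/(1.38×10⁻⁴ × 1.20) = 4.11 m/s;  v_g = (−2.3×10⁻³)/(1.38×10⁻⁴ × 1.20) = −13.9 m/s
|V_g| = √(u_g² + v_g²) = 14.5 m/s

14 m/s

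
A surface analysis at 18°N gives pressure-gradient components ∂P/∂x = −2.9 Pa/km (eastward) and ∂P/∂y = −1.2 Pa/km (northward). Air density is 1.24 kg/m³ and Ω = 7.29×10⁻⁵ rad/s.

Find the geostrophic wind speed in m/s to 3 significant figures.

56.2 m/s

Coriolis parameter at 18°N:
f = 2Ω sin φ = 2 × 7.29×10⁻⁵ × sin 18° = 4.51×10⁻⁵ s⁻¹
Component geostrophic relations (x east, y north):
u_g = −(1/(fρ)) ∂P/∂y,  v_g = (1/(fρ)) ∂P/∂x
u_g = −(−1.2×10⁻³)/(4.51×10⁻⁵ × 1.24) = 21.5 m/s;  v_g = (−2.9×10⁻³)/(4.51×10⁻⁵ × 1.24) = −51.9 m/s
|V_g| = √(u_g² + v_g²) = 56.2 m/s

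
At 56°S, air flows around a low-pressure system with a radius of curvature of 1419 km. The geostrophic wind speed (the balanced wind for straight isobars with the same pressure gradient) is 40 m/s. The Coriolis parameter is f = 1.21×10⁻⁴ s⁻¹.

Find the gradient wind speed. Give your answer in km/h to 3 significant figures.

Around a low, centrifugal force acts outward with Coriolis, so pressure-gradient force balances both:
(1/ρ)|∂P/∂n| = fV + V²/R  →  V² + fR·V − fR·V_g = 0
With fR = 1.21×10⁻⁴ × 1419×10³ m = 172 m/s:
V = [−fR + √((fR)² + 4 fR V_g)]/2 = [−172 + √(172² + 4×172×40)]/2 = 33.5 m/s
Subgeostrophic (V < V_g = 40 m/s), as expected around a low.
Converting: 33.5 m/s × 3.6 = 121 km/h

121 km/h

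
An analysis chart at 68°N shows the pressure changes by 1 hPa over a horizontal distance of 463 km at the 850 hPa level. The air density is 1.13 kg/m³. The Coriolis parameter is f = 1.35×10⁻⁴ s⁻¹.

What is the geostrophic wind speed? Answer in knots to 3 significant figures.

Pressure gradient: |∂P/∂n| = 100 Pa / 463000 m = 2.16×10⁻⁴ Pa/m
Geostrophic balance (pressure-gradient force = Coriolis force):
V_g = (1/(fρ)) |∂P/∂n| = 2.16×10⁻⁴ / (1.35×10⁻⁴ × 1.13) = 1.42 m/s
Converting: 1.42 m/s × 1.944 = 2.75 knots

2.75 knots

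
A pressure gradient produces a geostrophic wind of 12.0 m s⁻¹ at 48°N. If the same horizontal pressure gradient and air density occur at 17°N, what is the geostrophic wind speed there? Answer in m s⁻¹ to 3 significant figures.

With the same pressure gradient and density, V_g ∝ 1/f ∝ 1/sin φ.
V₂ = V₁ · sin φ₁ / sin φ₂ = 12.0 × sin 48° / sin 17°
V₂ = 12.0 × 0.7431/0.2924 = 30.5 m s⁻¹

30.5 m s⁻¹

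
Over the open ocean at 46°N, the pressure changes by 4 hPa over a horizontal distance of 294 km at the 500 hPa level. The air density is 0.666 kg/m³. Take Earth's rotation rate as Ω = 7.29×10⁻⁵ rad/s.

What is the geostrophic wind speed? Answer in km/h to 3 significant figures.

Coriolis parameter at 46°N:
f = 2Ω sin φ = 2 × 7.29×10⁻⁵ × sin 46° = 1.05×10⁻⁴ s⁻¹
Pressure gradient: |∂P/∂n| = 400 Pa / 294000 m = 1.36×10⁻³ Pa/m
Geostrophic balance (pressure-gradient force = Coriolis force):
V_g = (1/(fρ)) |∂P/∂n| = 1.36×10⁻³ / (1.05×10⁻⁴ × 0.666) = 19.5 m/s
Converting: 19.5 m/s × 3.6 = 70.1 km/h

70.1 km/h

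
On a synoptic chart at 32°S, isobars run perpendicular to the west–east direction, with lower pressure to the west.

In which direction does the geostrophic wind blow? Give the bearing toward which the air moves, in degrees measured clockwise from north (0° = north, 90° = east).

180°

The pressure-gradient force points toward the west (bearing 270°).
Geostrophic balance: in the Southern Hemisphere the Coriolis force deflects motion to the left, so the geostrophic wind blows 90° to the left of the pressure-gradient force (low pressure on the right).
Rotating 270° by 90° counterclockwise gives 180° — the wind blows toward the south.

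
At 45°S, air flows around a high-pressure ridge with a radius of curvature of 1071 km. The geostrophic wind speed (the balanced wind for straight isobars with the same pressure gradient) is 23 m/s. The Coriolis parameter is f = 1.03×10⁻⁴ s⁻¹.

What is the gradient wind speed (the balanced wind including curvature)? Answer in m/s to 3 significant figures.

Around a high, pressure-gradient force acts outward with centrifugal, so Coriolis balances both:
fV = (1/ρ)|∂P/∂n| + V²/R  →  V² − fR·V + fR·V_g = 0
With fR = 1.03×10⁻⁴ × 1071×10³ m = 110 m/s:
V = [fR − √((fR)² − 4 fR V_g)]/2 = [110 − √(110² − 4×110×23)]/2 = 32.7 m/s
Supergeostrophic (V > V_g = 23 m/s), as expected around a high.

32.7 m/s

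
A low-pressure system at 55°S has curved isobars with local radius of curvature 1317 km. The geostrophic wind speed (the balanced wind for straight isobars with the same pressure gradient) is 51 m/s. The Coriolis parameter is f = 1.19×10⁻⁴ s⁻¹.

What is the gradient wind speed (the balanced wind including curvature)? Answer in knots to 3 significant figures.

78.8 knots

Around a low, centrifugal force acts outward with Coriolis, so pressure-gradient force balances both:
(1/ρ)|∂P/∂n| = fV + V²/R  →  V² + fR·V − fR·V_g = 0
With fR = 1.19×10⁻⁴ × 1317×10³ m = 157 m/s:
V = [−fR + √((fR)² + 4 fR V_g)]/2 = [−157 + √(157² + 4×157×51)]/2 = 40.5 m/s
Subgeostrophic (V < V_g = 51 m/s), as expected around a low.
Converting: 40.5 m/s × 1.944 = 78.8 knots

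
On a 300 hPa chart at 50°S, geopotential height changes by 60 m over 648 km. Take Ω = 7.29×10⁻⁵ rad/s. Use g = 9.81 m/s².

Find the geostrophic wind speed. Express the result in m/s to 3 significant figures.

8.13 m/s

Coriolis parameter at 50°S:
f = 2Ω sin φ = 2 × 7.29×10⁻⁵ × sin 50° = 1.12×10⁻⁴ s⁻¹
Height gradient: |∂Z/∂n| = 60 m / 648000 m = 9.26×10⁻⁵
On a pressure surface, geostrophic balance gives V_g = (g/f)|∂Z/∂n|:
V_g = 9.81 × 9.26×10⁻⁵ / 1.12×10⁻⁴ = 8.13 m/s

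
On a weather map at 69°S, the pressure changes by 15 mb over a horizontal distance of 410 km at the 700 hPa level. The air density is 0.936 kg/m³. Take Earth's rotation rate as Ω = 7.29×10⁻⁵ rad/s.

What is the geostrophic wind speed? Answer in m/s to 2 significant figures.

29 m/s

Coriolis parameter at 69°S:
f = 2Ω sin φ = 2 × 7.29×10⁻⁵ × sin 69° = 1.36×10⁻⁴ s⁻¹
Pressure gradient: |∂P/∂n| = 1500 Pa / 410000 m = 3.66×10⁻³ Pa/m
Geostrophic balance (pressure-gradient force = Coriolis force):
V_g = (1/(fρ)) |∂P/∂n| = 3.66×10⁻³ / (1.36×10⁻⁴ × 0.936) = 28.7 m/s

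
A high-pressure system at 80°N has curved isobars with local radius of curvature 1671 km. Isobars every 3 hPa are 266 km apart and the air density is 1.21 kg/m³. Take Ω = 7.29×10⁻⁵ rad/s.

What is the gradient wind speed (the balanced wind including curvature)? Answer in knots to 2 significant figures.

Coriolis parameter at 80°N:
f = 2Ω sin φ = 2 × 7.29×10⁻⁵ × sin 80° = 1.44×10⁻⁴ s⁻¹
Pressure gradient: |∂P/∂n| = 300 Pa / 266000 m = 1.13×10⁻³ Pa/m
Geostrophic speed: V_g = |∂P/∂n|/(fρ) = 1.13×10⁻³/(1.44×10⁻⁴ × 1.21) = 6.49 m/s
Around a high, pressure-gradient force acts outward with centrifugal, so Coriolis balances both:
fV = (1/ρ)|∂P/∂n| + V²/R  →  V² − fR·V + fR·V_g = 0
With fR = 1.44×10⁻⁴ × 1671×10³ m = 240 m/s:
V = [fR − √((fR)² − 4 fR V_g)]/2 = [240 − √(240² − 4×240×6.49)]/2 = 6.68 m/s
Supergeostrophic (V > V_g = 6.49 m/s), as expected around a high.
Converting: 6.68 m/s × 1.944 = 13 knots

13 knots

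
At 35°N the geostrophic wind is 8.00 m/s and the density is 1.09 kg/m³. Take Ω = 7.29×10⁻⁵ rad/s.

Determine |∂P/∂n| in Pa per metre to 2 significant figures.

7.3×10⁻⁴ Pa/m

Coriolis parameter at 35°N:
f = 2Ω sin φ = 2 × 7.29×10⁻⁵ × sin 35° = 8.36×10⁻⁵ s⁻¹
Geostrophic balance rearranged: |∂P/∂n| = f ρ V_g
|∂P/∂n| = 8.36×10⁻⁵ × 1.09 × 8.00 = 7.29×10⁻⁴ Pa/m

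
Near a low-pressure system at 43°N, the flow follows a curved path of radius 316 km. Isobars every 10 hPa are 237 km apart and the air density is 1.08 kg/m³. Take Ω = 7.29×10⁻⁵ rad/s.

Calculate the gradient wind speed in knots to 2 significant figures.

44 knots

Coriolis parameter at 43°N:
f = 2Ω sin φ = 2 × 7.29×10⁻⁵ × sin 43° = 9.94×10⁻⁵ s⁻¹
Pressure gradient: |∂P/∂n| = 1000 Pa / 237000 m = 4.22×10⁻³ Pa/m
Geostrophic speed: V_g = |∂P/∂n|/(fρ) = 4.22×10⁻³/(9.94×10⁻⁵ × 1.08) = 39.3 m/s
Around a low, centrifugal force acts outward with Coriolis, so pressure-gradient force balances both:
(1/ρ)|∂P/∂n| = fV + V²/R  →  V² + fR·V − fR·V_g = 0
With fR = 9.94×10⁻⁵ × 316×10³ m = 31.4 m/s:
V = [−fR + √((fR)² + 4 fR V_g)]/2 = [−31.4 + √(31.4² + 4×31.4×39.3)]/2 = 22.8 m/s
Subgeostrophic (V < V_g = 39.3 m/s), as expected around a low.
Converting: 22.8 m/s × 1.944 = 44 knots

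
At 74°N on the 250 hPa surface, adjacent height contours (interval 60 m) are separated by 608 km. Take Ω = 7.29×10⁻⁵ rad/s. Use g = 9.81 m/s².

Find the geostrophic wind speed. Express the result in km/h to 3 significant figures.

24.9 km/h

Coriolis parameter at 74°N:
f = 2Ω sin φ = 2 × 7.29×10⁻⁵ × sin 74° = 1.40×10⁻⁴ s⁻¹
Height gradient: |∂Z/∂n| = 60 m / 608000 m = 9.87×10⁻⁵
On a pressure surface, geostrophic balance gives V_g = (g/f)|∂Z/∂n|:
V_g = 9.81 × 9.87×10⁻⁵ / 1.40×10⁻⁴ = 6.91 m/s
Converting: 6.91 m/s × 3.6 = 24.9 km/h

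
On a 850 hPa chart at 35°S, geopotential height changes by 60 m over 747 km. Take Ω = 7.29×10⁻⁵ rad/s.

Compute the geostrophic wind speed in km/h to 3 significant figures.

Coriolis parameter at 35°S:
f = 2Ω sin φ = 2 × 7.29×10⁻⁵ × sin 35° = 8.36×10⁻⁵ s⁻¹
Height gradient: |∂Z/∂n| = 60 m / 747000 m = 8.03×10⁻⁵
On a pressure surface, geostrophic balance gives V_g = (g/f)|∂Z/∂n|:
V_g = 9.81 × 8.03×10⁻⁵ / 8.36×10⁻⁵ = 9.42 m/s
Converting: 9.42 m/s × 3.6 = 33.9 km/h

33.9 km/h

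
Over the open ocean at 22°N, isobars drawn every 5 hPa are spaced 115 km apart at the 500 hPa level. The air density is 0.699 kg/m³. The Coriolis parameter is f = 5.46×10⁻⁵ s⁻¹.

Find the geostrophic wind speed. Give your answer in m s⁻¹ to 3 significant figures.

114 m s⁻¹

Pressure gradient: |∂P/∂n| = 500 Pa / 115000 m = 4.35×10⁻³ Pa/m
Geostrophic balance (pressure-gradient force = Coriolis force):
V_g = (1/(fρ)) |∂P/∂n| = 4.35×10⁻³ / (5.46×10⁻⁵ × 0.699) = 114 m/s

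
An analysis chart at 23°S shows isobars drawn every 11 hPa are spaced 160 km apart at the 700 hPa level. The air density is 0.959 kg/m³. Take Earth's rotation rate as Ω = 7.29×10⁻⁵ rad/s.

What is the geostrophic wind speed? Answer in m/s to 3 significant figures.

Coriolis parameter at 23°S:
f = 2Ω sin φ = 2 × 7.29×10⁻⁵ × sin 23° = 5.70×10⁻⁵ s⁻¹
Pressure gradient: |∂P/∂n| = 1100 Pa / 160000 m = 6.88×10⁻³ Pa/m
Geostrophic balance (pressure-gradient force = Coriolis force):
V_g = (1/(fρ)) |∂P/∂n| = 6.88×10⁻³ / (5.70×10⁻⁵ × 0.959) = 126 m/s

126 m/s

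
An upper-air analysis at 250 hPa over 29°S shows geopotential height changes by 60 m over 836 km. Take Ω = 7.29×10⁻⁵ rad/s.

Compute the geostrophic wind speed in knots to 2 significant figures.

Coriolis parameter at 29°S:
f = 2Ω sin φ = 2 × 7.29×10⁻⁵ × sin 29° = 7.07×10⁻⁵ s⁻¹
Height gradient: |∂Z/∂n| = 60 m / 836000 m = 7.18×10⁻⁵
On a pressure surface, geostrophic balance gives V_g = (g/f)|∂Z/∂n|:
V_g = 9.81 × 7.18×10⁻⁵ / 7.07×10⁻⁵ = 9.96 m/s
Converting: 9.96 m/s × 1.944 = 19 knots

19 knots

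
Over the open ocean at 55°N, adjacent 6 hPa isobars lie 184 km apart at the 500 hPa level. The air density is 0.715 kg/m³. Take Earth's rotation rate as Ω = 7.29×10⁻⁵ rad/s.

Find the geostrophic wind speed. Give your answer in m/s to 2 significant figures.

38 m/s

Coriolis parameter at 55°N:
f = 2Ω sin φ = 2 × 7.29×10⁻⁵ × sin 55° = 1.19×10⁻⁴ s⁻¹
Pressure gradient: |∂P/∂n| = 600 Pa / 184000 m = 3.26×10⁻³ Pa/m
Geostrophic balance (pressure-gradient force = Coriolis force):
V_g = (1/(fρ)) |∂P/∂n| = 3.26×10⁻³ / (1.19×10⁻⁴ × 0.715) = 38.2 m/s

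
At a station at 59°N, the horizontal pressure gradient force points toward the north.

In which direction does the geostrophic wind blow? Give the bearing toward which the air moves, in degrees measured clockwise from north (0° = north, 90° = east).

The pressure-gradient force points toward the north (bearing 000°).
Geostrophic balance: in the Northern Hemisphere the Coriolis force deflects motion to the right, so the geostrophic wind blows 90° to the right of the pressure-gradient force (low pressure on the left).
Rotating 000° by 90° clockwise gives 090° — the wind blows toward the east.

090°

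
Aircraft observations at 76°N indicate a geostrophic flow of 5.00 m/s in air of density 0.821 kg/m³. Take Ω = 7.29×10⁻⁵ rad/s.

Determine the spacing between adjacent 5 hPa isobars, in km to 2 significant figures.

Coriolis parameter at 76°N:
f = 2Ω sin φ = 2 × 7.29×10⁻⁵ × sin 76° = 1.41×10⁻⁴ s⁻¹
Geostrophic balance rearranged: |∂P/∂n| = f ρ V_g
|∂P/∂n| = 1.41×10⁻⁴ × 0.821 × 5.00 = 5.81×10⁻⁴ Pa/m
Isobar spacing: Δn = ΔP/|∂P/∂n| = 500 Pa / 5.81×10⁻⁴ Pa/m = 860984 m ≈ 860 km

860 km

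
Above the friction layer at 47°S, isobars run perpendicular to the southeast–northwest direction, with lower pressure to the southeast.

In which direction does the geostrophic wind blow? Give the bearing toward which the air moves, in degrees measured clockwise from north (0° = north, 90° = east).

The pressure-gradient force points toward the southeast (bearing 135°).
Geostrophic balance: in the Southern Hemisphere the Coriolis force deflects motion to the left, so the geostrophic wind blows 90° to the left of the pressure-gradient force (low pressure on the right).
Rotating 135° by 90° counterclockwise gives 045° — the wind blows toward the northeast.

045°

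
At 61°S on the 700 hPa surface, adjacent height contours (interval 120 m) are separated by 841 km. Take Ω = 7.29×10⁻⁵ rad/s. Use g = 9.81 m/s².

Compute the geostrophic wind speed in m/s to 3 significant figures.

11.0 m/s

Coriolis parameter at 61°S:
f = 2Ω sin φ = 2 × 7.29×10⁻⁵ × sin 61° = 1.28×10⁻⁴ s⁻¹
Height gradient: |∂Z/∂n| = 120 m / 841000 m = 1.43×10⁻⁴
On a pressure surface, geostrophic balance gives V_g = (g/f)|∂Z/∂n|:
V_g = 9.81 × 1.43×10⁻⁴ / 1.28×10⁻⁴ = 11.0 m/s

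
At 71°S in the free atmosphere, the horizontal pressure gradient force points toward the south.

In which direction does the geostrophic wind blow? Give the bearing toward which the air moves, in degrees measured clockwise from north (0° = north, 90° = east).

090°

The pressure-gradient force points toward the south (bearing 180°).
Geostrophic balance: in the Southern Hemisphere the Coriolis force deflects motion to the left, so the geostrophic wind blows 90° to the left of the pressure-gradient force (low pressure on the right).
Rotating 180° by 90° counterclockwise gives 090° — the wind blows toward the east.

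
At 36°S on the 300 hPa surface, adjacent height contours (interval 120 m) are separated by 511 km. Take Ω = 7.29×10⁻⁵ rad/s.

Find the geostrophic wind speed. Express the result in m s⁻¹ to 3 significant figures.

26.9 m s⁻¹

Coriolis parameter at 36°S:
f = 2Ω sin φ = 2 × 7.29×10⁻⁵ × sin 36° = 8.57×10⁻⁵ s⁻¹
Height gradient: |∂Z/∂n| = 120 m / 511000 m = 2.35×10⁻⁴
On a pressure surface, geostrophic balance gives V_g = (g/f)|∂Z/∂n|:
V_g = 9.81 × 2.35×10⁻⁴ / 8.57×10⁻⁵ = 26.9 m/s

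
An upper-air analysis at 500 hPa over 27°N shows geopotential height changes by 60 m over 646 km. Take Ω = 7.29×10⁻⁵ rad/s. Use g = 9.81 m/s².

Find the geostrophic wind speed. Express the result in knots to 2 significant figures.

27 knots

Coriolis parameter at 27°N:
f = 2Ω sin φ = 2 × 7.29×10⁻⁵ × sin 27° = 6.62×10⁻⁵ s⁻¹
Height gradient: |∂Z/∂n| = 60 m / 646000 m = 9.29×10⁻⁵
On a pressure surface, geostrophic balance gives V_g = (g/f)|∂Z/∂n|:
V_g = 9.81 × 9.29×10⁻⁵ / 6.62×10⁻⁵ = 13.8 m/s
Converting: 13.8 m/s × 1.944 = 27 knots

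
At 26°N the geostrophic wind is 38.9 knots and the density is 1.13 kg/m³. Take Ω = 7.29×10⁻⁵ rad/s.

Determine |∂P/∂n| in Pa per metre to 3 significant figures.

1.45×10⁻³ Pa/m

Coriolis parameter at 26°N:
f = 2Ω sin φ = 2 × 7.29×10⁻⁵ × sin 26° = 6.39×10⁻⁵ s⁻¹
Wind speed in SI: 38.9 knots = 20.0 m/s
Geostrophic balance rearranged: |∂P/∂n| = f ρ V_g
|∂P/∂n| = 6.39×10⁻⁵ × 1.13 × 20.0 = 1.45×10⁻³ Pa/m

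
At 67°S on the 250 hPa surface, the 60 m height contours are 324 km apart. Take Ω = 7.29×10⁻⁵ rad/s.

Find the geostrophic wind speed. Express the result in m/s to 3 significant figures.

13.5 m/s

Coriolis parameter at 67°S:
f = 2Ω sin φ = 2 × 7.29×10⁻⁵ × sin 67° = 1.34×10⁻⁴ s⁻¹
Height gradient: |∂Z/∂n| = 60 m / 324000 m = 1.85×10⁻⁴
On a pressure surface, geostrophic balance gives V_g = (g/f)|∂Z/∂n|:
V_g = 9.81 × 1.85×10⁻⁴ / 1.34×10⁻⁴ = 13.5 m/s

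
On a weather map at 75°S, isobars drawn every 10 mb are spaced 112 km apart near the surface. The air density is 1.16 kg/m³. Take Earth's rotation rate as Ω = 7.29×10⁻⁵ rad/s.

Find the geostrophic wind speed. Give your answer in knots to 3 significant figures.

Coriolis parameter at 75°S:
f = 2Ω sin φ = 2 × 7.29×10⁻⁵ × sin 75° = 1.41×10⁻⁴ s⁻¹
Pressure gradient: |∂P/∂n| = 1000 Pa / 112000 m = 8.93×10⁻³ Pa/m
Geostrophic balance (pressure-gradient force = Coriolis force):
V_g = (1/(fρ)) |∂P/∂n| = 8.93×10⁻³ / (1.41×10⁻⁴ × 1.16) = 54.7 m/s
Converting: 54.7 m/s × 1.944 = 106 knots

106 knots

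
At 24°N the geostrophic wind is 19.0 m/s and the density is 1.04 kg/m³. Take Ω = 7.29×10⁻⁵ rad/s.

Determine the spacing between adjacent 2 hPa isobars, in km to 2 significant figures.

Coriolis parameter at 24°N:
f = 2Ω sin φ = 2 × 7.29×10⁻⁵ × sin 24° = 5.93×10⁻⁵ s⁻¹
Geostrophic balance rearranged: |∂P/∂n| = f ρ V_g
|∂P/∂n| = 5.93×10⁻⁵ × 1.04 × 19.0 = 1.17×10⁻³ Pa/m
Isobar spacing: Δn = ΔP/|∂P/∂n| = 200 Pa / 1.17×10⁻³ Pa/m = 170676 m ≈ 170 km

170 km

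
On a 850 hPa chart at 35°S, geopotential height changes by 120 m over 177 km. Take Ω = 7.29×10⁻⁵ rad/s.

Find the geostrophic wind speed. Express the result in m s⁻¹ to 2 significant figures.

Coriolis parameter at 35°S:
f = 2Ω sin φ = 2 × 7.29×10⁻⁵ × sin 35° = 8.36×10⁻⁵ s⁻¹
Height gradient: |∂Z/∂n| = 120 m / 177000 m = 6.78×10⁻⁴
On a pressure surface, geostrophic balance gives V_g = (g/f)|∂Z/∂n|:
V_g = 9.81 × 6.78×10⁻⁴ / 8.36×10⁻⁵ = 79.5 m/s

80 m s⁻¹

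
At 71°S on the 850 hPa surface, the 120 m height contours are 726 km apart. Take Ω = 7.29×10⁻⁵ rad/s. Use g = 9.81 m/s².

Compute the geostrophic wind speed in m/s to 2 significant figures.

12 m/s

Coriolis parameter at 71°S:
f = 2Ω sin φ = 2 × 7.29×10⁻⁵ × sin 71° = 1.38×10⁻⁴ s⁻¹
Height gradient: |∂Z/∂n| = 120 m / 726000 m = 1.65×10⁻⁴
On a pressure surface, geostrophic balance gives V_g = (g/f)|∂Z/∂n|:
V_g = 9.81 × 1.65×10⁻⁴ / 1.38×10⁻⁴ = 11.8 m/s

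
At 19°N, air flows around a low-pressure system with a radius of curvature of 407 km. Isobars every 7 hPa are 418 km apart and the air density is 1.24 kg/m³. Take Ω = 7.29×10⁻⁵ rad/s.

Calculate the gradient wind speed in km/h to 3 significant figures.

56.5 km/h

Coriolis parameter at 19°N:
f = 2Ω sin φ = 2 × 7.29×10⁻⁵ × sin 19° = 4.75×10⁻⁵ s⁻¹
Pressure gradient: |∂P/∂n| = 700 Pa / 418000 m = 1.67×10⁻³ Pa/m
Geostrophic speed: V_g = |∂P/∂n|/(fρ) = 1.67×10⁻³/(4.75×10⁻⁵ × 1.24) = 28.5 m/s
Around a low, centrifugal force acts outward with Coriolis, so pressure-gradient force balances both:
(1/ρ)|∂P/∂n| = fV + V²/R  →  V² + fR·V − fR·V_g = 0
With fR = 4.75×10⁻⁵ × 407×10³ m = 19.3 m/s:
V = [−fR + √((fR)² + 4 fR V_g)]/2 = [−19.3 + √(19.3² + 4×19.3×28.5)]/2 = 15.7 m/s
Subgeostrophic (V < V_g = 28.5 m/s), as expected around a low.
Converting: 15.7 m/s × 3.6 = 56.5 km/h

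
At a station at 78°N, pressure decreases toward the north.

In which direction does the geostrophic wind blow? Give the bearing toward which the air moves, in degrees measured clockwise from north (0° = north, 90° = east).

The pressure-gradient force points toward the north (bearing 000°).
Geostrophic balance: in the Northern Hemisphere the Coriolis force deflects motion to the right, so the geostrophic wind blows 90° to the right of the pressure-gradient force (low pressure on the left).
Rotating 000° by 90° clockwise gives 090° — the wind blows toward the east.

090°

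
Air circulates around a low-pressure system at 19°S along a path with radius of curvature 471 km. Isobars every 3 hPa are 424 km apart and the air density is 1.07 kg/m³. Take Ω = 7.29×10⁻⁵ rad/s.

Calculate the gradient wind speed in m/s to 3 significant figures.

9.71 m/s

Coriolis parameter at 19°S:
f = 2Ω sin φ = 2 × 7.29×10⁻⁵ × sin 19° = 4.75×10⁻⁵ s⁻¹
Pressure gradient: |∂P/∂n| = 300 Pa / 424000 m = 7.08×10⁻⁴ Pa/m
Geostrophic speed: V_g = |∂P/∂n|/(fρ) = 7.08×10⁻⁴/(4.75×10⁻⁵ × 1.07) = 13.9 m/s
Around a low, centrifugal force acts outward with Coriolis, so pressure-gradient force balances both:
(1/ρ)|∂P/∂n| = fV + V²/R  →  V² + fR·V − fR·V_g = 0
With fR = 4.75×10⁻⁵ × 471×10³ m = 22.4 m/s:
V = [−fR + √((fR)² + 4 fR V_g)]/2 = [−22.4 + √(22.4² + 4×22.4×13.9)]/2 = 9.71 m/s
Subgeostrophic (V < V_g = 13.9 m/s), as expected around a low.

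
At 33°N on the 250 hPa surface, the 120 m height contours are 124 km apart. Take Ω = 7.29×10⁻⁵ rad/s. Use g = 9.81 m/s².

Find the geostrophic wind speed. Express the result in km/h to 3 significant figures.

Coriolis parameter at 33°N:
f = 2Ω sin φ = 2 × 7.29×10⁻⁵ × sin 33° = 7.94×10⁻⁵ s⁻¹
Height gradient: |∂Z/∂n| = 120 m / 124000 m = 9.68×10⁻⁴
On a pressure surface, geostrophic balance gives V_g = (g/f)|∂Z/∂n|:
V_g = 9.81 × 9.68×10⁻⁴ / 7.94×10⁻⁵ = 120 m/s
Converting: 120 m/s × 3.6 = 430 km/h

430 km/h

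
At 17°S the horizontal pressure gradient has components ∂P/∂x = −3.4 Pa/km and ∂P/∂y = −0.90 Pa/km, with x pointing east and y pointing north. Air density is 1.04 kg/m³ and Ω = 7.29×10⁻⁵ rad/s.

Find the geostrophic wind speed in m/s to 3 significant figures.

Coriolis parameter at 17°S:
f = 2Ω sin φ = 2 × 7.29×10⁻⁵ × sin 17° = 4.26×10⁻⁵ s⁻¹
In the Southern Hemisphere f is negative: f = −4.26×10⁻⁵ s⁻¹.
Component geostrophic relations (x east, y north):
u_g = −(1/(fρ)) ∂P/∂y,  v_g = (1/(fρ)) ∂P/∂x
u_g = −(−0.90×10⁻³)/(−4.26×10⁻⁵ × 1.04) = −20.3 m/s;  v_g = (−3.4×10⁻³)/(−4.26×10⁻⁵ × 1.04) = 76.7 m/s
|V_g| = √(u_g² + v_g²) = 79.3 m/s

79.3 m/s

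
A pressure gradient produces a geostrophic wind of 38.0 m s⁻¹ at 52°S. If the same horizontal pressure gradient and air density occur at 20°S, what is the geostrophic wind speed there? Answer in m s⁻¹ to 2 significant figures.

With the same pressure gradient and density, V_g ∝ 1/f ∝ 1/sin φ.
V₂ = V₁ · sin φ₁ / sin φ₂ = 38.0 × sin 52° / sin 20°
V₂ = 38.0 × 0.7880/0.3420 = 88 m s⁻¹

88 m s⁻¹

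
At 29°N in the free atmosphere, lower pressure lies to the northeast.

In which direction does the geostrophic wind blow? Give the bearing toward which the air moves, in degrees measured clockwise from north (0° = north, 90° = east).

135°

The pressure-gradient force points toward the northeast (bearing 045°).
Geostrophic balance: in the Northern Hemisphere the Coriolis force deflects motion to the right, so the geostrophic wind blows 90° to the right of the pressure-gradient force (low pressure on the left).
Rotating 045° by 90° clockwise gives 135° — the wind blows toward the southeast.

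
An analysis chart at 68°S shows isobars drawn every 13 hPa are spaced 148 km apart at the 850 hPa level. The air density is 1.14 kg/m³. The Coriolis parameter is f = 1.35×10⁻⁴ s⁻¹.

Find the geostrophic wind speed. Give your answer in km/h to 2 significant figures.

Pressure gradient: |∂P/∂n| = 1300 Pa / 148000 m = 8.78×10⁻³ Pa/m
Geostrophic balance (pressure-gradient force = Coriolis force):
V_g = (1/(fρ)) |∂P/∂n| = 8.78×10⁻³ / (1.35×10⁻⁴ × 1.14) = 57.1 m/s
Converting: 57.1 m/s × 3.6 = 210 km/h

210 km/h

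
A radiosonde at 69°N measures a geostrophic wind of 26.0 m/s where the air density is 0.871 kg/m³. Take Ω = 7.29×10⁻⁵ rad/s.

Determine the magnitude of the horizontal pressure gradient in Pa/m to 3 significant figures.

Coriolis parameter at 69°N:
f = 2Ω sin φ = 2 × 7.29×10⁻⁵ × sin 69° = 1.36×10⁻⁴ s⁻¹
Geostrophic balance rearranged: |∂P/∂n| = f ρ V_g
|∂P/∂n| = 1.36×10⁻⁴ × 0.871 × 26.0 = 3.08×10⁻³ Pa/m

3.08×10⁻³ Pa/m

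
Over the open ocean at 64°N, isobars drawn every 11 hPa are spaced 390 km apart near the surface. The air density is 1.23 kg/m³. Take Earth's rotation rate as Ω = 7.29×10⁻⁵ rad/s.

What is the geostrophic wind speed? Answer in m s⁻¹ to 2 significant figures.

Coriolis parameter at 64°N:
f = 2Ω sin φ = 2 × 7.29×10⁻⁵ × sin 64° = 1.31×10⁻⁴ s⁻¹
Pressure gradient: |∂P/∂n| = 1100 Pa / 390000 m = 2.82×10⁻³ Pa/m
Geostrophic balance (pressure-gradient force = Coriolis force):
V_g = (1/(fρ)) |∂P/∂n| = 2.82×10⁻³ / (1.31×10⁻⁴ × 1.23) = 17.5 m/s

17 m s⁻¹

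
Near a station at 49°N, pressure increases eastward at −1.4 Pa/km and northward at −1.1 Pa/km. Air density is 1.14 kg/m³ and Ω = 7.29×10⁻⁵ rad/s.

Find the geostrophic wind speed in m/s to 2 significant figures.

Coriolis parameter at 49°N:
f = 2Ω sin φ = 2 × 7.29×10⁻⁵ × sin 49° = 1.10×10⁻⁴ s⁻¹
Component geostrophic relations (x east, y north):
u_g = −(1/(fρ)) ∂P/∂y,  v_g = (1/(fρ)) ∂P/∂x
u_g = −(−1.1×10⁻³)/(1.10×10⁻⁴ × 1.14) = 8.77 m/s;  v_g = (−1.4×10⁻³)/(1.10×10⁻⁴ × 1.14) = −11.2 m/s
|V_g| = √(u_g² + v_g²) = 14.2 m/s

14 m/s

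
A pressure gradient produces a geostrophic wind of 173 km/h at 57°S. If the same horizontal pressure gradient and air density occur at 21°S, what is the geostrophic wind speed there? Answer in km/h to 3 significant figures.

With the same pressure gradient and density, V_g ∝ 1/f ∝ 1/sin φ.
V₂ = V₁ · sin φ₁ / sin φ₂ = 173 × sin 57° / sin 21°
V₂ = 173 × 0.8387/0.3584 = 405 km/h

405 km/h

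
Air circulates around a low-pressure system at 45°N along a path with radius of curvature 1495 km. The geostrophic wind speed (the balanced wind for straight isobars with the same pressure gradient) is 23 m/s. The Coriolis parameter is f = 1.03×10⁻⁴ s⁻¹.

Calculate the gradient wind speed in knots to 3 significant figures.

Around a low, centrifugal force acts outward with Coriolis, so pressure-gradient force balances both:
(1/ρ)|∂P/∂n| = fV + V²/R  →  V² + fR·V − fR·V_g = 0
With fR = 1.03×10⁻⁴ × 1495×10³ m = 154 m/s:
V = [−fR + √((fR)² + 4 fR V_g)]/2 = [−154 + √(154² + 4×154×23)]/2 = 20.3 m/s
Subgeostrophic (V < V_g = 23 m/s), as expected around a low.
Converting: 20.3 m/s × 1.944 = 39.5 knots

39.5 knots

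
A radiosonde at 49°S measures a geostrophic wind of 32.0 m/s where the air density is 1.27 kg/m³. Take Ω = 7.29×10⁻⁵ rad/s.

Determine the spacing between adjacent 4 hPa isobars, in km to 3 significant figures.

Coriolis parameter at 49°S:
f = 2Ω sin φ = 2 × 7.29×10⁻⁵ × sin 49° = 1.10×10⁻⁴ s⁻¹
Geostrophic balance rearranged: |∂P/∂n| = f ρ V_g
|∂P/∂n| = 1.10×10⁻⁴ × 1.27 × 32.0 = 4.47×10⁻³ Pa/m
Isobar spacing: Δn = ΔP/|∂P/∂n| = 400 Pa / 4.47×10⁻³ Pa/m = 89448 m ≈ 89.4 km

89.4 km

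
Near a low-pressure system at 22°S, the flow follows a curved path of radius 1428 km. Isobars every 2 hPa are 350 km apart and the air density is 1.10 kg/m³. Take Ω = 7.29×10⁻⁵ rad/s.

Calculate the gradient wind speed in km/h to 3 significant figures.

30.9 km/h

Coriolis parameter at 22°S:
f = 2Ω sin φ = 2 × 7.29×10⁻⁵ × sin 22° = 5.46×10⁻⁵ s⁻¹
Pressure gradient: |∂P/∂n| = 200 Pa / 350000 m = 5.71×10⁻⁴ Pa/m
Geostrophic speed: V_g = |∂P/∂n|/(fρ) = 5.71×10⁻⁴/(5.46×10⁻⁵ × 1.10) = 9.51 m/s
Around a low, centrifugal force acts outward with Coriolis, so pressure-gradient force balances both:
(1/ρ)|∂P/∂n| = fV + V²/R  →  V² + fR·V − fR·V_g = 0
With fR = 5.46×10⁻⁵ × 1428×10³ m = 78.0 m/s:
V = [−fR + √((fR)² + 4 fR V_g)]/2 = [−78.0 + √(78.0² + 4×78.0×9.51)]/2 = 8.57 m/s
Subgeostrophic (V < V_g = 9.51 m/s), as expected around a low.
Converting: 8.57 m/s × 3.6 = 30.9 km/h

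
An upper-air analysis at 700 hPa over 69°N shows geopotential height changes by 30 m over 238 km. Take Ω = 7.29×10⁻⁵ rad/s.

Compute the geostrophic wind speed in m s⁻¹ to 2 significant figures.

9.1 m s⁻¹

Coriolis parameter at 69°N:
f = 2Ω sin φ = 2 × 7.29×10⁻⁵ × sin 69° = 1.36×10⁻⁴ s⁻¹
Height gradient: |∂Z/∂n| = 30 m / 238000 m = 1.26×10⁻⁴
On a pressure surface, geostrophic balance gives V_g = (g/f)|∂Z/∂n|:
V_g = 9.81 × 1.26×10⁻⁴ / 1.36×10⁻⁴ = 9.08 m/s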